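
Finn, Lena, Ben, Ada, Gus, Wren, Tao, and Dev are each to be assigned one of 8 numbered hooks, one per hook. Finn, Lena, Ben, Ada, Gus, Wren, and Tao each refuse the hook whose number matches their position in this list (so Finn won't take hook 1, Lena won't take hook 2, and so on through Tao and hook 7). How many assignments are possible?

Let Aᵢ (for 1 ≤ i ≤ 7) be the placements that put person i in their forbidden hook. Any j of these fix j positions, leaving (8−j)! ways to fill the rest, and there are C(7,j) ways to pick which j.
By inclusion–exclusion, the number of valid placements is Σ_{j=0}^{7} (−1)^j C(7,j)·(8−j)!.
Computing: 40320 − 35280 + 15120 − 4200 + 840 − 126 + 14 − 1 = 16687.

16687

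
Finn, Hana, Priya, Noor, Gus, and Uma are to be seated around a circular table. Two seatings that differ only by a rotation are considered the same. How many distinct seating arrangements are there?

Around a circle, 6 distinct people have 6!/6 = (5)! = 120 rotationally distinct seatings.

120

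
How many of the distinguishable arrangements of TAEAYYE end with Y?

Fix Y in the last position and arrange the remaining 6 letters.
Those 6 letters have A appearing twice and E appearing twice, giving (6)!/(2!·2!) = 180.

180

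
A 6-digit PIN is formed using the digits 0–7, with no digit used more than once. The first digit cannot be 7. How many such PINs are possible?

The first digit has 8−1 = 7 choices (anything except 7).
The remaining 5 digits are filled from the other 7 symbols without repetition: 7 × 6 × 5 × 4 × 3 = 2520.
Total: 7 × 2520 = 17640.

17640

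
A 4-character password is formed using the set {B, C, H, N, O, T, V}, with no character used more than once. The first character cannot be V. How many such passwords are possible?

720

The first character has 7−1 = 6 choices (anything except V).
The remaining 3 characters are filled from the other 6 symbols without repetition: 6 × 5 × 4 = 120.
Total: 6 × 120 = 720.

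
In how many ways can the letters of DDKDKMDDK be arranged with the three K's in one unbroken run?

Treat the 3 copies of K as a single block. The multiset to arrange is then {KKK, D, D, D, D, D, M}, 7 items in all.
That gives (7)!/(5!) = 42 arrangements.

42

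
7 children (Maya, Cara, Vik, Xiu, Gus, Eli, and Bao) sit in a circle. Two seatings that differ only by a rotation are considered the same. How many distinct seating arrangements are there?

Seat Maya anywhere (absorbing the rotational symmetry), then permute the other 6: (6)! = 720.

720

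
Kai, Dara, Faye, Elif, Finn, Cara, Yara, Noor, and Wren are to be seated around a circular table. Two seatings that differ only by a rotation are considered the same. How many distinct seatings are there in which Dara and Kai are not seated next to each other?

30240

Without the restriction there are (8)! = 40320 seatings.
Those with Dara next to Kai: fuse the pair into one unit and seat 8 units around a circle — 2·(7)! = 10080.
Subtracting, 40320 − 10080 = 30240.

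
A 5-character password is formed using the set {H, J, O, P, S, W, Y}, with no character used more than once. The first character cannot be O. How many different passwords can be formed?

The first character has 7−1 = 6 choices (anything except O).
The remaining 4 characters are filled from the other 6 symbols without repetition: 6 × 5 × 4 × 3 = 360.
Total: 6 × 360 = 2160.

2160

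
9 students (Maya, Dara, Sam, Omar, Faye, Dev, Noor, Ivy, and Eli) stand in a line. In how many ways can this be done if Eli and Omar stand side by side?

80640

Place the 7 others and the Eli-Omar pair as 8 objects in a line; the pair has 2 internal arrangements.
So the count is 2·(8)! = 80640.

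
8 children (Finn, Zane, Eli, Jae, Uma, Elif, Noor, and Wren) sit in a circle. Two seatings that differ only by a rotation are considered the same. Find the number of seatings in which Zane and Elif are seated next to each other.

1440

Glue Zane and Elif into a block (2 internal orders). Seating 7 units around a circle gives (6)! arrangements.
So 2 × (6)! = 2 × 720 = 1440.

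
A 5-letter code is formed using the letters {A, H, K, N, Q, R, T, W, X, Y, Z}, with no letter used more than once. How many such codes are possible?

Choose and order 5 of the 11 symbols: the first letter has 11 options, the next 10, and so on down to 7.
11 × 10 × 9 × 8 × 7 = 55440.

55440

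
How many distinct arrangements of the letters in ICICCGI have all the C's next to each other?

Treat the 3 copies of C as a single block. The multiset to arrange is then {CCC, G, I, I, I}, 5 items in all.
That gives (5)!/(3!) = 20 arrangements.

20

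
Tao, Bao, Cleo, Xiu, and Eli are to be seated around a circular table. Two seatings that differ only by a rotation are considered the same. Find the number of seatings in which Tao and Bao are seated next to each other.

Treat {Tao, Bao} as one unit (2 internal orders) and seat the resulting 4 units around the table: (3)! circular arrangements.
So 2 × (3)! = 2 × 6 = 12.

12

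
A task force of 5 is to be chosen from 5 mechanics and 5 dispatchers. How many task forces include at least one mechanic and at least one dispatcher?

250

With no constraint there are C(10,5) = 252 possible selections.
Subtract selections that omit an entire group: no mechanics → C(5,5) = 1; no dispatchers → C(5,5) = 1.
Both groups omitted at once is impossible, so 252 − 2 = 250.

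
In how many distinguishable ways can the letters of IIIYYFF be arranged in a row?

The 7 letters of IIIYYFF have repeats: F appearing twice, I appearing 3 times, and Y appearing twice.
So there are 7! / (3!·2!·2!) = 210 distinguishable arrangements.

210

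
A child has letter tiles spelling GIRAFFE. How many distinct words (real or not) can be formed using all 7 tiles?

GIRAFFE has 7 letters with F appearing twice.
Dividing 7! = 5040 by 2! = 2 for the repeated letters gives 2520.

2520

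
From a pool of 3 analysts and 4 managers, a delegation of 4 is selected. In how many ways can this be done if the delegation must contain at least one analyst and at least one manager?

34

Unrestricted: C(7,4) = 35 ways to pick any 4 of the 7.
Selections missing a whole group: no analysts → C(4,4) = 1; no managers → C(3,4) = 0.
Both groups omitted at once is impossible, so 35 − 1 = 34.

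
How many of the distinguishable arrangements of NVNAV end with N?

With the last slot taken by N, it remains to arrange the other 4 letters (VNAV).
Those 4 letters have V appearing twice, giving (4)!/(2!) = 12.

12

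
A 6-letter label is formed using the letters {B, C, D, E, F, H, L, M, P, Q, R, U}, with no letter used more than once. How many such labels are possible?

665280

Choose and order 6 of the 12 symbols: the first letter has 12 options, the next 11, and so on down to 7.
That product is 12 × 11 × 10 × 9 × 8 × 7 = 665280.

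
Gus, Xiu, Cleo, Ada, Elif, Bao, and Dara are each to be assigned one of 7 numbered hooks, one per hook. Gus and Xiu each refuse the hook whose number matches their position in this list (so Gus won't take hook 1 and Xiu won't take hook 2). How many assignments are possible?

3720

Let Aᵢ (for i ∈ {1, 2}) be the placements that put person i in their forbidden hook. Any j of these fix j positions, leaving (7−j)! ways to fill the rest, and there are C(2,j) ways to pick which j.
By inclusion–exclusion, the number of valid placements is Σ_{j=0}^{2} (−1)^j C(2,j)·(7−j)!.
Computing: 5040 − 1440 + 120 = 3720.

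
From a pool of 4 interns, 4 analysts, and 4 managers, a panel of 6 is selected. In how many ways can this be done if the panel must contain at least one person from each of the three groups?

With no constraint there are C(12,6) = 924 possible selections.
Subtract selections that omit an entire group: no interns → C(8,6) = 28; no analysts → C(8,6) = 28; no managers → C(8,6) = 28.
Add back selections omitting two groups (i.e. drawn from a single group): C(4,6) + C(4,6) + C(4,6) = 0.
By inclusion–exclusion: 924 − 84 + 0 = 840.

840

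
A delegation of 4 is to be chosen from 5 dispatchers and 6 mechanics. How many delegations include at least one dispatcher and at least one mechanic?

310

With no constraint there are C(11,4) = 330 possible selections.
Selections missing a whole group: no dispatchers → C(6,4) = 15; no mechanics → C(5,4) = 5.
Both groups omitted at once is impossible, so 330 − 20 = 310.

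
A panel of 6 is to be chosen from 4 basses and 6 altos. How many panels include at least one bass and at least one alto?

Unrestricted: C(10,6) = 210 ways to pick any 6 of the 10.
Selections missing a whole group: no basses → C(6,6) = 1; no altos → C(4,6) = 0.
Both groups omitted at once is impossible, so 210 − 1 = 209.

209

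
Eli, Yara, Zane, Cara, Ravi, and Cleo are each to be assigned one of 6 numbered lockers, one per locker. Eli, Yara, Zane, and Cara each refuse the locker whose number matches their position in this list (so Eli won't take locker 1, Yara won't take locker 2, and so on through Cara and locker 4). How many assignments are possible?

362

Let Aᵢ (for 1 ≤ i ≤ 4) be the placements that put person i in their forbidden locker. Any j of these fix j positions, leaving (6−j)! ways to fill the rest, and there are C(4,j) ways to pick which j.
By inclusion–exclusion, the number of valid placements is Σ_{j=0}^{4} (−1)^j C(4,j)·(6−j)!.
Computing: 720 − 480 + 144 − 24 + 2 = 362.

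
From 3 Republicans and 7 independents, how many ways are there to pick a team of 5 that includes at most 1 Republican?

Split by how many Republicans are chosen (0 through 1).
Sum: C(3,0)·C(7,5) + C(3,1)·C(7,4) = 21 + 105 = 126.

126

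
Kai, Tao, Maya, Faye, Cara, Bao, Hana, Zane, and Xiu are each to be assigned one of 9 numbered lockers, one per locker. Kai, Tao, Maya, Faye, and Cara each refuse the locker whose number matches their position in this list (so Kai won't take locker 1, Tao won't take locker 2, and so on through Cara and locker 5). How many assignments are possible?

205056

Let Aᵢ (for 1 ≤ i ≤ 5) be the placements that put person i in their forbidden locker. Any j of these fix j positions, leaving (9−j)! ways to fill the rest, and there are C(5,j) ways to pick which j.
By inclusion–exclusion, the number of valid placements is Σ_{j=0}^{5} (−1)^j C(5,j)·(9−j)!.
Computing: 362880 − 201600 + 50400 − 7200 + 600 − 24 = 205056.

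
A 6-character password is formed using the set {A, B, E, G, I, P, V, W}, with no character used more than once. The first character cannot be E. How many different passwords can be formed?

17640

The first character has 8−1 = 7 choices (anything except E).
The remaining 5 characters are filled from the other 7 symbols without repetition: 7 × 6 × 5 × 4 × 3 = 2520.
Total: 7 × 2520 = 17640.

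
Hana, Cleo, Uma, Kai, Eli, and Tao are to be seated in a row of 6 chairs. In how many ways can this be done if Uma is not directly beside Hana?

480

Of the 6! = 720 arrangements, those with Uma and Hana adjacent number 2 × 5! = 240 (treat the pair as a block with 2 internal orders).
So 720 − 240 = 480 arrangements keep them apart.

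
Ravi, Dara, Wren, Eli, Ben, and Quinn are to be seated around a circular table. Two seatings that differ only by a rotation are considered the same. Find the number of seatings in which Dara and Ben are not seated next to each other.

All circular seatings of 6 people number (5)! = 120.
Seatings with Dara beside Ben: treat them as a block with 2 internal orders, giving 2 × (4)! = 48.
Subtracting, 120 − 48 = 72.

72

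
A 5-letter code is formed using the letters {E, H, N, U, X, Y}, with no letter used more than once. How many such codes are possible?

Choose and order 5 of the 6 symbols: the first letter has 6 options, the next 5, and so on down to 2.
6 × 5 × 4 × 3 × 2 = 720.

720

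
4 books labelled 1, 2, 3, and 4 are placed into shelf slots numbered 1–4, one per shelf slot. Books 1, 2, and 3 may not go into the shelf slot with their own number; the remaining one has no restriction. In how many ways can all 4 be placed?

Let Aᵢ (for i ∈ {1, 2, 3}) be the placements that put book i in its forbidden shelf slot. Any j of these fix j positions, leaving (4−j)! ways to fill the rest, and there are C(3,j) ways to pick which j.
By inclusion–exclusion, the number of valid placements is Σ_{j=0}^{3} (−1)^j C(3,j)·(4−j)!.
Computing: 24 − 18 + 6 − 1 = 11.

11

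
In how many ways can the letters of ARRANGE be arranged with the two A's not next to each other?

900

There are 7!/(2!·2!) = 1260 arrangements of ARRANGE in total.
If the two A's are adjacent, glue them into one block, leaving 6 items to arrange: (6)!/(2!) = 360 ways.
Hence 1260 − 360 = 900.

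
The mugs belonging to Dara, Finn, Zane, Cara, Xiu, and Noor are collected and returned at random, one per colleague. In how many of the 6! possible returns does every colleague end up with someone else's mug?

265

Let Aᵢ be the assignments in which colleague i gets their own mug. We want the size of the complement of A₁∪…∪A_6.
By inclusion–exclusion this is Σ_{j=0}^{6} (−1)^j C(6,j)·(6−j)!.
Computing: 720 − 720 + 360 − 120 + 30 − 6 + 1 = 265.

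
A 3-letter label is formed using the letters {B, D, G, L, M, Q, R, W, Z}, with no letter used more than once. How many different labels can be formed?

504

Choose and order 3 of the 9 symbols: the first letter has 9 options, the next 8, then 7.
That product is 9 × 8 × 7 = 504.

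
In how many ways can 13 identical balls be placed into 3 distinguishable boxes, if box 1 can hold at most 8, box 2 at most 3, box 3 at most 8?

By stars and bars, unrestricted non-negative solutions to x_1+…+x_3 = 13 number C(13+2,2) = 105.
Subtract solutions that violate a single cap (substitute x_i' = x_i − (cap_i+1)): x_1 ≥ 9 gives C(6,2) = 15; x_2 ≥ 4 gives C(11,2) = 55; x_3 ≥ 9 gives C(6,2) = 15. Together 85.
Add back pairs where two caps are both exceeded: 1 + 0 + 1 = 2.
By inclusion–exclusion the count is 105 − 85 + 2 = 22.

22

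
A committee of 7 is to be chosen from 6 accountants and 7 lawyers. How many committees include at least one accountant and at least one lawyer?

Total 7-person selections from all 13: C(13,7) = 1716.
Subtract selections that omit an entire group: no accountants → C(7,7) = 1; no lawyers → C(6,7) = 0.
Both groups omitted at once is impossible, so 1716 − 1 = 1715.

1715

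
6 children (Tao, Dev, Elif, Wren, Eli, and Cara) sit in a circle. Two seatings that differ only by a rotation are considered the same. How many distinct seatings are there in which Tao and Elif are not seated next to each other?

72

Without the restriction there are (5)! = 120 seatings.
Seatings with Tao beside Elif: treat them as a block with 2 internal orders, giving 2 × (4)! = 48.
Subtracting, 120 − 48 = 72.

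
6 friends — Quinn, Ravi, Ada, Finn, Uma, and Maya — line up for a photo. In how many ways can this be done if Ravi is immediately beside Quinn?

240

Treat {Ravi, Quinn} as a single unit. There are 5 units to order, and the pair itself can be ordered 2 ways.
That gives 2 × 5! = 2 × 120 = 240.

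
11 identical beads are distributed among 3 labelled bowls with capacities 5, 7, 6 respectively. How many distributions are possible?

By stars and bars, unrestricted non-negative solutions to x_1+…+x_3 = 11 number C(11+2,2) = 78.
Subtract solutions that violate a single cap (substitute x_i' = x_i − (cap_i+1)): x_1 ≥ 6 gives C(7,2) = 21; x_2 ≥ 8 gives C(5,2) = 10; x_3 ≥ 7 gives C(6,2) = 15. Together 46.
No two caps can be exceeded simultaneously, so the pair terms are all 0.
By inclusion–exclusion the count is 78 − 46 + 0 = 32.

32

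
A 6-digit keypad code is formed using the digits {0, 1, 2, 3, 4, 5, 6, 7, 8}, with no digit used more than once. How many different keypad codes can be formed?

60480

This is a permutation of 6 out of 9: P(9,6) = 9!/3!.
9 × 8 × 7 × 6 × 5 × 4 = 60480.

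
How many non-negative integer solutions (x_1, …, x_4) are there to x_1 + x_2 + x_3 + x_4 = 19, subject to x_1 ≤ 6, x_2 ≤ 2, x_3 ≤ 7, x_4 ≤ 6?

10

Ignoring the caps, the number of non-negative solutions to x_1+…+x_4 = 19 is C(22,3) = 1540.
Subtract solutions that violate a single cap (substitute x_i' = x_i − (cap_i+1)): x_1 ≥ 7 gives C(15,3) = 455; x_2 ≥ 3 gives C(19,3) = 969; x_3 ≥ 8 gives C(14,3) = 364; x_4 ≥ 7 gives C(15,3) = 455. Together 2243.
Add back pairs where two caps are both exceeded: 220 + 35 + 56 + 165 + 220 + 35 = 731.
Subtract triples: 4 + 10 + 0 + 4 = 18.
By inclusion–exclusion the count is 1540 − 2243 + 731 − 18 = 10.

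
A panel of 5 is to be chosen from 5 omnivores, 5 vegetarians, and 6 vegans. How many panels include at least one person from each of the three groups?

Total 5-person selections from all 16: C(16,5) = 4368.
Subtract selections that omit an entire group: no omnivores → C(11,5) = 462; no vegetarians → C(11,5) = 462; no vegans → C(10,5) = 252.
Add back selections omitting two groups (i.e. drawn from a single group): C(5,5) + C(5,5) + C(6,5) = 8.
By inclusion–exclusion: 4368 − 1176 + 8 = 3200.

3200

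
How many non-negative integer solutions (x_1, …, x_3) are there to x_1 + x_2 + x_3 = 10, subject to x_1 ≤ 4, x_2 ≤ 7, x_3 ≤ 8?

36

By stars and bars, unrestricted non-negative solutions to x_1+…+x_3 = 10 number C(10+2,2) = 66.
Subtract solutions that violate a single cap (substitute x_i' = x_i − (cap_i+1)): x_1 ≥ 5 gives C(7,2) = 21; x_2 ≥ 8 gives C(4,2) = 6; x_3 ≥ 9 gives C(3,2) = 3. Together 30.
No two caps can be exceeded simultaneously, so the pair terms are all 0.
By inclusion–exclusion the count is 66 − 30 + 0 = 36.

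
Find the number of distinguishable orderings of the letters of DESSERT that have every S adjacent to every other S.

Treat the 2 copies of S as a single block. The multiset to arrange is then {SS, D, E, E, R, T}, 6 items in all.
That gives (6)!/(2!) = 360 arrangements.

360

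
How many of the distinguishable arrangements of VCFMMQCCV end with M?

Fix M in the last position and arrange the remaining 8 letters.
Those 8 letters have C appearing 3 times and V appearing twice, giving (8)!/(3!·2!) = 3360.

3360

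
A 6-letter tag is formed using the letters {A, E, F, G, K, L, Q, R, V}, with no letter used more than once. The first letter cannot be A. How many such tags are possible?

53760

The first letter has 9−1 = 8 choices (anything except A).
The remaining 5 letters are filled from the other 8 symbols without repetition: 8 × 7 × 6 × 5 × 4 = 6720.
Total: 8 × 6720 = 53760.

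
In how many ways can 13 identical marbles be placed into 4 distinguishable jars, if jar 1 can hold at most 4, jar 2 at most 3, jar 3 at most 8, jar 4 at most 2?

By stars and bars, unrestricted non-negative solutions to x_1+…+x_4 = 13 number C(13+3,3) = 560.
Subtract solutions that violate a single cap (substitute x_i' = x_i − (cap_i+1)): x_1 ≥ 5 gives C(11,3) = 165; x_2 ≥ 4 gives C(12,3) = 220; x_3 ≥ 9 gives C(7,3) = 35; x_4 ≥ 3 gives C(13,3) = 286. Together 706.
Add back pairs where two caps are both exceeded: 35 + 0 + 56 + 1 + 84 + 4 = 180.
Subtract triples: 0 + 4 + 0 + 0 = 4.
By inclusion–exclusion the count is 560 − 706 + 180 − 4 = 30.

30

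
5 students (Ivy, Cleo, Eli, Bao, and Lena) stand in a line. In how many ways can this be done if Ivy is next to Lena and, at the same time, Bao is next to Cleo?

Treat {Ivy,Lena} as one block (2 orders) and {Bao,Cleo} as another (2 orders).
That leaves 3 units to arrange: 2 × 2 × 3! = 4 × 6 = 24.

24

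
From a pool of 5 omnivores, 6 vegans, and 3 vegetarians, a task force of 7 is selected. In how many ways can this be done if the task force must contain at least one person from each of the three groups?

3058

Unrestricted: C(14,7) = 3432 ways to pick any 7 of the 14.
Subtract selections that omit an entire group: no omnivores → C(9,7) = 36; no vegans → C(8,7) = 8; no vegetarians → C(11,7) = 330.
Add back selections omitting two groups (i.e. drawn from a single group): C(5,7) + C(6,7) + C(3,7) = 0.
By inclusion–exclusion: 3432 − 374 + 0 = 3058.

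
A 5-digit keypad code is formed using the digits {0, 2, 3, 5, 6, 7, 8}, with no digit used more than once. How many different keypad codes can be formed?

With no repetition, fill the 5 digits in order: 7 choices, then 6, down to 3.
That product is 7 × 6 × 5 × 4 × 3 = 2520.

2520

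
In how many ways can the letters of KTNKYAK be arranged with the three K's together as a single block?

120

Treat the 3 copies of K as a single block. The multiset to arrange is then {KKK, A, N, T, Y}, 5 items in all.
All 5 items are distinct, so there are (5)! = 120 arrangements.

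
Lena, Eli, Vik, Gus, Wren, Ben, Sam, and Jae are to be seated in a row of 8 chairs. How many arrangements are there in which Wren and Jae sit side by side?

10080

Treat {Wren, Jae} as a single unit. There are 7 units to order, and the pair itself can be ordered 2 ways.
So the count is 2·(7)! = 10080.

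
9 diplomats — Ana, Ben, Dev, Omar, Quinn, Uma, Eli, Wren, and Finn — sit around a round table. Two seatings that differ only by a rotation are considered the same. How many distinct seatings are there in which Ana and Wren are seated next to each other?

10080

Glue Ana and Wren into a block (2 internal orders). Seating 8 units around a circle gives (7)! arrangements.
So 2 × (7)! = 2 × 5040 = 10080.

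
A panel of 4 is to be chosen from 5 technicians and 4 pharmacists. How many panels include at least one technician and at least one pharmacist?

With no constraint there are C(9,4) = 126 possible selections.
Selections missing a whole group: no technicians → C(4,4) = 1; no pharmacists → C(5,4) = 5.
Both groups omitted at once is impossible, so 126 − 6 = 120.

120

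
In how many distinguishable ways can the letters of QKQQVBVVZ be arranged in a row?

10080

Letter multiplicities in QKQQVBVVZ: B×1, K×1, Q×3, V×3, Z×1.
Dividing 9! = 362880 by 3!·3! = 36 for the repeated letters gives 10080.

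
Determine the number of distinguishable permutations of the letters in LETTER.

LETTER has 6 letters with E appearing twice and T appearing twice.
Dividing 6! = 720 by 2!·2! = 4 for the repeated letters gives 180.

180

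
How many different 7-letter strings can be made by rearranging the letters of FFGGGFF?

35

Letter multiplicities in FFGGGFF: F×4, G×3.
Dividing 7! = 5040 by 4!·3! = 144 for the repeated letters gives 35.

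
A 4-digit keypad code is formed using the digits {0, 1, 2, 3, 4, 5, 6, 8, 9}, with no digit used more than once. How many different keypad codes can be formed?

3024

This is a permutation of 4 out of 9: P(9,4) = 9!/5!.
9 × 8 × 7 × 6 = 3024.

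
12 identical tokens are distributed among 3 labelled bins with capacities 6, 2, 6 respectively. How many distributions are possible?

6

Without the upper bounds there are C(14,2) = 91 ways to split 12 among 3 bins.
Subtract solutions that violate a single cap (substitute x_i' = x_i − (cap_i+1)): x_1 ≥ 7 gives C(7,2) = 21; x_2 ≥ 3 gives C(11,2) = 55; x_3 ≥ 7 gives C(7,2) = 21. Together 97.
Add back pairs where two caps are both exceeded: 6 + 0 + 6 = 12.
By inclusion–exclusion the count is 91 − 97 + 12 = 6.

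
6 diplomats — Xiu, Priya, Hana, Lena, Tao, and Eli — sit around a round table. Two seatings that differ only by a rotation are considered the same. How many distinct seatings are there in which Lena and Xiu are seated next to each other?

48

Glue Lena and Xiu into a block (2 internal orders). Seating 5 units around a circle gives (4)! arrangements.
So 2 × (4)! = 2 × 24 = 48.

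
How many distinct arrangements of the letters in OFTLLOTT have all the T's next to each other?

Treat the 3 copies of T as a single block. The multiset to arrange is then {TTT, F, L, L, O, O}, 6 items in all.
That gives (6)!/(2!·2!) = 180 arrangements.

180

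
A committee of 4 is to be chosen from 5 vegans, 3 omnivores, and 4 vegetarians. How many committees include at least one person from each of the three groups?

270

With no constraint there are C(12,4) = 495 possible selections.
Selections missing a whole group: no vegans → C(7,4) = 35; no omnivores → C(9,4) = 126; no vegetarians → C(8,4) = 70.
Add back selections omitting two groups (i.e. drawn from a single group): C(5,4) + C(3,4) + C(4,4) = 6.
By inclusion–exclusion: 495 − 231 + 6 = 270.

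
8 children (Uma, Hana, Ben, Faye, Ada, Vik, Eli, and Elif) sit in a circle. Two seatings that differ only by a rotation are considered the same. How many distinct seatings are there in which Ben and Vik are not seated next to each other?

3600

All circular seatings of 8 people number (7)! = 5040.
Seatings with Ben beside Vik: treat them as a block with 2 internal orders, giving 2 × (6)! = 1440.
Subtracting, 5040 − 1440 = 3600.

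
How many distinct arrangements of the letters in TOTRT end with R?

With the last slot taken by R, it remains to arrange the other 4 letters (TOTT).
Those 4 letters have T appearing 3 times, giving (4)!/(3!) = 4.

4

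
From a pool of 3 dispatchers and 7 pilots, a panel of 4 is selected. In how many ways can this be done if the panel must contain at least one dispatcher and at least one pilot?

175

Unrestricted: C(10,4) = 210 ways to pick any 4 of the 10.
Selections missing a whole group: no dispatchers → C(7,4) = 35; no pilots → C(3,4) = 0.
Both groups omitted at once is impossible, so 210 − 35 = 175.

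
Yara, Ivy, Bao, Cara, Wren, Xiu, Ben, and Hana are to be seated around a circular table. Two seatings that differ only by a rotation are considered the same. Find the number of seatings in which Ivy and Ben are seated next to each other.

Glue Ivy and Ben into a block (2 internal orders). Seating 7 units around a circle gives (6)! arrangements.
So 2 × (6)! = 2 × 720 = 1440.

1440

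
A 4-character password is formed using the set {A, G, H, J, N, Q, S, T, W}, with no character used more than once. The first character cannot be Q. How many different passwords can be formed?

The first character has 9−1 = 8 choices (anything except Q).
The remaining 3 characters are filled from the other 8 symbols without repetition: 8 × 7 × 6 = 336.
Total: 8 × 336 = 2688.

2688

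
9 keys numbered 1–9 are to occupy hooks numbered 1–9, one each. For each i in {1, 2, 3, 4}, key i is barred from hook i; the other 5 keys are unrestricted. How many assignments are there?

Let Aᵢ (for 1 ≤ i ≤ 4) be the placements that put key i in its forbidden hook. Any j of these fix j positions, leaving (9−j)! ways to fill the rest, and there are C(4,j) ways to pick which j.
By inclusion–exclusion, the number of valid placements is Σ_{j=0}^{4} (−1)^j C(4,j)·(9−j)!.
Computing: 362880 − 161280 + 30240 − 2880 + 120 = 229080.

229080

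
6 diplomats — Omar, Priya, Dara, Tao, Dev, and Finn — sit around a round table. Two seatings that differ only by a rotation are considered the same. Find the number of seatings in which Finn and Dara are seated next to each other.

Glue Finn and Dara into a block (2 internal orders). Seating 5 units around a circle gives (4)! arrangements.
So 2 × (4)! = 2 × 24 = 48.

48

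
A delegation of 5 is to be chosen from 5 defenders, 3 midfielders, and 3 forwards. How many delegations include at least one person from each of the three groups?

With no constraint there are C(11,5) = 462 possible selections.
Subtract selections that omit an entire group: no defenders → C(6,5) = 6; no midfielders → C(8,5) = 56; no forwards → C(8,5) = 56.
Add back selections omitting two groups (i.e. drawn from a single group): C(5,5) + C(3,5) + C(3,5) = 1.
By inclusion–exclusion: 462 − 118 + 1 = 345.

345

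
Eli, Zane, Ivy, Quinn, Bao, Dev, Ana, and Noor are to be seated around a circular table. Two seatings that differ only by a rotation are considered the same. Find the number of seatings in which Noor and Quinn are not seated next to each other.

Without the restriction there are (7)! = 5040 seatings.
Seatings with Noor beside Quinn: treat them as a block with 2 internal orders, giving 2 × (6)! = 1440.
Subtracting, 5040 − 1440 = 3600.

3600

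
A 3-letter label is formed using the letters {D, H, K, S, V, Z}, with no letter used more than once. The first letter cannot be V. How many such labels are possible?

The first letter has 6−1 = 5 choices (anything except V).
The remaining 2 letters are filled from the other 5 symbols without repetition: 5 × 4 = 20.
Total: 5 × 20 = 100.

100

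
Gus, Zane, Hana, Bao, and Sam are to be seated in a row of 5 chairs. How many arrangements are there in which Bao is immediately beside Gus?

48

Place the 3 others and the Bao-Gus pair as 4 objects in a line; the pair has 2 internal arrangements.
That gives 2 × 4! = 2 × 24 = 48.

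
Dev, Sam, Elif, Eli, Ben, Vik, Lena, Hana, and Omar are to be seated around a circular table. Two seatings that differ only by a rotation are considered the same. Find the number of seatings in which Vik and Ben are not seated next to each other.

All circular seatings of 9 people number (8)! = 40320.
Those with Vik next to Ben: fuse the pair into one unit and seat 8 units around a circle — 2·(7)! = 10080.
Subtracting, 40320 − 10080 = 30240.

30240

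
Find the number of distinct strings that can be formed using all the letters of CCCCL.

Letter multiplicities in CCCCL: C×4, L×1.
So there are 5! / (4!) = 5 distinguishable arrangements.

5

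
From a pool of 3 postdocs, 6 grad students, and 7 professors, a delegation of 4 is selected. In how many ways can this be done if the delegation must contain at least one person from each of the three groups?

Unrestricted: C(16,4) = 1820 ways to pick any 4 of the 16.
Subtract selections that omit an entire group: no postdocs → C(13,4) = 715; no grad students → C(10,4) = 210; no professors → C(9,4) = 126.
Add back selections omitting two groups (i.e. drawn from a single group): C(3,4) + C(6,4) + C(7,4) = 50.
By inclusion–exclusion: 1820 − 1051 + 50 = 819.

819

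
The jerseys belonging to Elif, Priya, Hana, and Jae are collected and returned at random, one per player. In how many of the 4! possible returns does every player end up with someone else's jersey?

9

Count assignments avoiding every fixed point. For any j of the 4 players fixed to their old jersey, the other 4−j can be arranged in (4−j)! ways.
By inclusion–exclusion this is Σ_{j=0}^{4} (−1)^j C(4,j)·(4−j)!.
Computing: 24 − 24 + 12 − 4 + 1 = 9.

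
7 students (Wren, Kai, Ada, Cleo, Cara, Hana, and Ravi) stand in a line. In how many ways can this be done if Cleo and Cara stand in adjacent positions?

1440

Treat {Cleo, Cara} as a single unit. There are 6 units to order, and the pair itself can be ordered 2 ways.
So the count is 2·(6)! = 1440.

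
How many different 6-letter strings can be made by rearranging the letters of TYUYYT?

60

TYUYYT has 6 letters with T appearing twice and Y appearing 3 times.
Dividing 6! = 720 by 3!·2! = 12 for the repeated letters gives 60.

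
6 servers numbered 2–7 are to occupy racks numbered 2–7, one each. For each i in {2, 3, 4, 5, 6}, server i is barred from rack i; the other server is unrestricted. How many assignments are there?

309

Let Aᵢ (for 2 ≤ i ≤ 6) be the placements that put server i in its forbidden rack. Any j of these fix j positions, leaving (6−j)! ways to fill the rest, and there are C(5,j) ways to pick which j.
By inclusion–exclusion, the number of valid placements is Σ_{j=0}^{5} (−1)^j C(5,j)·(6−j)!.
Computing: 720 − 600 + 240 − 60 + 10 − 1 = 309.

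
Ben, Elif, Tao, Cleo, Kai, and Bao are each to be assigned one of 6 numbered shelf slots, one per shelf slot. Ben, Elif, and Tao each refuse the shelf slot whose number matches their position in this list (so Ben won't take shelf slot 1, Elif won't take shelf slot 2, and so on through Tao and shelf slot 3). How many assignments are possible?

Let Aᵢ (for i ∈ {1, 2, 3}) be the placements that put person i in their forbidden shelf slot. Any j of these fix j positions, leaving (6−j)! ways to fill the rest, and there are C(3,j) ways to pick which j.
By inclusion–exclusion, the number of valid placements is Σ_{j=0}^{3} (−1)^j C(3,j)·(6−j)!.
Computing: 720 − 360 + 72 − 6 = 426.

426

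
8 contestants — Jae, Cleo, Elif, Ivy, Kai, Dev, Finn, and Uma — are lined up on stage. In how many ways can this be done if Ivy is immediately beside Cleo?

Glue Ivy and Cleo into one block (2 internal orders), leaving 7 units to arrange in a row.
That gives 2 × 7! = 2 × 5040 = 10080.

10080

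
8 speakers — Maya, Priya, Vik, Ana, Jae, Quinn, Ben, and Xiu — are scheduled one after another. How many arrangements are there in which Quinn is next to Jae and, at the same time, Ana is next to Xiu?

Treat {Quinn,Jae} as one block (2 orders) and {Ana,Xiu} as another (2 orders).
That leaves 6 units to arrange: 2 × 2 × 6! = 4 × 720 = 2880.

2880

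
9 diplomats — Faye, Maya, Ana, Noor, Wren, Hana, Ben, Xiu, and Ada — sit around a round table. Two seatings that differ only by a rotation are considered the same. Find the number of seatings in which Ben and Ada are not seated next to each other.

Without the restriction there are (8)! = 40320 seatings.
Seatings with Ben beside Ada: treat them as a block with 2 internal orders, giving 2 × (7)! = 10080.
Subtracting, 40320 − 10080 = 30240.

30240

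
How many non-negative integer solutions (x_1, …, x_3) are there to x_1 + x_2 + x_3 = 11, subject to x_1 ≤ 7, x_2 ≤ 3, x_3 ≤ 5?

Without the upper bounds there are C(13,2) = 78 ways to split 11 among 3 variables.
Subtract solutions that violate a single cap (substitute x_i' = x_i − (cap_i+1)): x_1 ≥ 8 gives C(5,2) = 10; x_2 ≥ 4 gives C(9,2) = 36; x_3 ≥ 6 gives C(7,2) = 21. Together 67.
Add back pairs where two caps are both exceeded: 0 + 0 + 3 = 3.
By inclusion–exclusion the count is 78 − 67 + 3 = 14.

14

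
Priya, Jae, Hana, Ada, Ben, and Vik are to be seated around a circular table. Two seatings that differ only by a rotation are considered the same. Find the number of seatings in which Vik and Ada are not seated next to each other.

72

Without the restriction there are (5)! = 120 seatings.
Seatings with Vik beside Ada: treat them as a block with 2 internal orders, giving 2 × (4)! = 48.
Subtracting, 120 − 48 = 72.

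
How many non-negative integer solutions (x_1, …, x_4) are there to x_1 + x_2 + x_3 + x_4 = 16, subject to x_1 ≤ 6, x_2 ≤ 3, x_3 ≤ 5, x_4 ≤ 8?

73

Ignoring the caps, the number of non-negative solutions to x_1+…+x_4 = 16 is C(19,3) = 969.
Subtract solutions that violate a single cap (substitute x_i' = x_i − (cap_i+1)): x_1 ≥ 7 gives C(12,3) = 220; x_2 ≥ 4 gives C(15,3) = 455; x_3 ≥ 6 gives C(13,3) = 286; x_4 ≥ 9 gives C(10,3) = 120. Together 1081.
Add back pairs where two caps are both exceeded: 56 + 20 + 1 + 84 + 20 + 4 = 185.
By inclusion–exclusion the count is 969 − 1081 + 185 = 73.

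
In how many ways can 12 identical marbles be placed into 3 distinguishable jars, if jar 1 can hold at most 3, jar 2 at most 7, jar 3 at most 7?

By stars and bars, unrestricted non-negative solutions to x_1+…+x_3 = 12 number C(12+2,2) = 91.
Subtract solutions that violate a single cap (substitute x_i' = x_i − (cap_i+1)): x_1 ≥ 4 gives C(10,2) = 45; x_2 ≥ 8 gives C(6,2) = 15; x_3 ≥ 8 gives C(6,2) = 15. Together 75.
Add back pairs where two caps are both exceeded: 1 + 1 + 0 = 2.
By inclusion–exclusion the count is 91 − 75 + 2 = 18.

18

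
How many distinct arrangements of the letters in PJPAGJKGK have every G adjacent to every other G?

Treat the 2 copies of G as a single block. The multiset to arrange is then {GG, A, J, J, K, K, P, P}, 8 items in all.
That gives (8)!/(2!·2!·2!) = 5040 arrangements.

5040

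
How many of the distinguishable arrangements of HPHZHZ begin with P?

Fix P in the first position and arrange the remaining 5 letters.
Those 5 letters have H appearing 3 times and Z appearing twice, giving (5)!/(3!·2!) = 10.

10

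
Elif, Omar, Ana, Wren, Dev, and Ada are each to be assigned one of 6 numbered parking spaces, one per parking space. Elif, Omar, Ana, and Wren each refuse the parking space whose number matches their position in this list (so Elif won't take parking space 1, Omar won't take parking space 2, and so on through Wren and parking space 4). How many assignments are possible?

Let Aᵢ (for 1 ≤ i ≤ 4) be the placements that put person i in their forbidden parking space. Any j of these fix j positions, leaving (6−j)! ways to fill the rest, and there are C(4,j) ways to pick which j.
By inclusion–exclusion, the number of valid placements is Σ_{j=0}^{4} (−1)^j C(4,j)·(6−j)!.
Computing: 720 − 480 + 144 − 24 + 2 = 362.

362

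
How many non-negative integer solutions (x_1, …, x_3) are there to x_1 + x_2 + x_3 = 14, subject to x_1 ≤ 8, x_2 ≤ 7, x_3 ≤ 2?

9

By stars and bars, unrestricted non-negative solutions to x_1+…+x_3 = 14 number C(14+2,2) = 120.
Subtract solutions that violate a single cap (substitute x_i' = x_i − (cap_i+1)): x_1 ≥ 9 gives C(7,2) = 21; x_2 ≥ 8 gives C(8,2) = 28; x_3 ≥ 3 gives C(13,2) = 78. Together 127.
Add back pairs where two caps are both exceeded: 0 + 6 + 10 = 16.
By inclusion–exclusion the count is 120 − 127 + 16 = 9.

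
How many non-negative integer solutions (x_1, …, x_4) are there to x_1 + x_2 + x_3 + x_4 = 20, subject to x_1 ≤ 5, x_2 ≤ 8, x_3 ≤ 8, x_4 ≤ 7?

Ignoring the caps, the number of non-negative solutions to x_1+…+x_4 = 20 is C(23,3) = 1771.
Subtract solutions that violate a single cap (substitute x_i' = x_i − (cap_i+1)): x_1 ≥ 6 gives C(17,3) = 680; x_2 ≥ 9 gives C(14,3) = 364; x_3 ≥ 9 gives C(14,3) = 364; x_4 ≥ 8 gives C(15,3) = 455. Together 1863.
Add back pairs where two caps are both exceeded: 56 + 56 + 84 + 10 + 20 + 20 = 246.
By inclusion–exclusion the count is 1771 − 1863 + 246 = 154.

154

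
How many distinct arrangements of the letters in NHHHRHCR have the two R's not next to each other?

There are 8!/(4!·2!) = 840 arrangements of NHHHRHCR in total.
Arrangements with the R's together: treat RR as one letter, giving (7)!/(4!) = 210.
Subtracting, 840 − 210 = 630 arrangements keep the R's apart.

630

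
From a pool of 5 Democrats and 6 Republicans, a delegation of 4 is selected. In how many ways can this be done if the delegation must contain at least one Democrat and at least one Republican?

310

Unrestricted: C(11,4) = 330 ways to pick any 4 of the 11.
Subtract selections that omit an entire group: no Democrats → C(6,4) = 15; no Republicans → C(5,4) = 5.
Both groups omitted at once is impossible, so 330 − 20 = 310.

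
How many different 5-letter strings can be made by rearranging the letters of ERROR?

The 5 letters of ERROR have repeats: R appearing 3 times.
Dividing 5! = 120 by 3! = 6 for the repeated letters gives 20.

20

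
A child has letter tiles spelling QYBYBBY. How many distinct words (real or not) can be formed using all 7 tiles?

140

The 7 letters of QYBYBBY have repeats: B appearing 3 times and Y appearing 3 times.
The number of distinct arrangements is 7!/(3!·3!) = 5040/36 = 140.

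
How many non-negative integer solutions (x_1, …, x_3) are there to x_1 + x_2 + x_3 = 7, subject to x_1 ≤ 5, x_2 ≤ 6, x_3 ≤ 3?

22

Without the upper bounds there are C(9,2) = 36 ways to split 7 among 3 variables.
Subtract solutions that violate a single cap (substitute x_i' = x_i − (cap_i+1)): x_1 ≥ 6 gives C(3,2) = 3; x_2 ≥ 7 gives C(2,2) = 1; x_3 ≥ 4 gives C(5,2) = 10. Together 14.
No two caps can be exceeded simultaneously, so the pair terms are all 0.
By inclusion–exclusion the count is 36 − 14 + 0 = 22.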